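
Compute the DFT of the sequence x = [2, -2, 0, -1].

X[k] = Σ(n=0 to 3) x[n] · ω_4^(nk)
where ω_4 = e^(-2πi/4)

Computing each X[k]:
X[0] = -1
X[1] = 2+1i
X[2] = 5
X[3] = 2-1i

X = [-1, 2+1i, 5, 2-1i]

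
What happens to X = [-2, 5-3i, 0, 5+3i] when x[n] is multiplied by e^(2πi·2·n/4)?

Modulation property: DFT(ω_4^(-2n)·x[n]) = X[(k-2) mod 4], so circularly shift X by 2 positions.

X[k-2] = [0, 5+3i, -2, 5-3i]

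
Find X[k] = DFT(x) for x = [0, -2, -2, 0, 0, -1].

X[k] = Σ(n=0 to 5) x[n] · ω_6^(nk)
where ω_6 = e^(-2πi/6)

Computing each X[k]:
X[0] = -5
X[1] = -0.5000+2.5981i
X[2] = 2.5000-0.8660i
X[3] = 1
X[4] = 2.5000+0.8660i
X[5] = -0.5000-2.5981i

X = [-5, -0.5000+2.5981i, 2.5000-0.8660i, 1, 2.5000+0.8660i, -0.5000-2.5981i]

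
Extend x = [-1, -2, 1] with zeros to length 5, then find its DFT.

Original 3-point DFT: [-2, -0.5000+2.5981i, -0.5000-2.5981i]
Zero-padded 5-point DFT provides frequency interpolation.

DFT_5([x, 0, ...]) = [-2, -2.4271+1.3143i, 0.9271+2.1266i, 0.9271-2.1266i, -2.4271-1.3143i]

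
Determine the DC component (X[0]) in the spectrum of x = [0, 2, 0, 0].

X[0] = Σ(n=0 to 3) x[n] · ω_4^0 = Σ x[n]
= (0) + (2) + (0) + (0)

X[0] = 2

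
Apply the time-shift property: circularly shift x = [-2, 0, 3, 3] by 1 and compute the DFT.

Time shift by 1: X_shifted[k] = ω_4^(1k) · X[k]
Shifted x = [3, -2, 0, 3]

DFT(x[n-1]) = [4, 3+5i, 2, 3-5i]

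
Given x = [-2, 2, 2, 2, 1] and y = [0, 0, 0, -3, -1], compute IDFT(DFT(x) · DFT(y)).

(x ⊛ y)[n] = Σ(m=0 to 4) x[m] · y[(n-m) mod 5]

Computing each output sample:
(x ⊛ y)[0] = -8
(x ⊛ y)[1] = -8
(x ⊛ y)[2] = -5
(x ⊛ y)[3] = 5
(x ⊛ y)[4] = -4

x ⊛ y = [-8, -8, -5, 5, -4]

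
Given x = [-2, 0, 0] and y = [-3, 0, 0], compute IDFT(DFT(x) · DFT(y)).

(x ⊛ y)[n] = Σ(m=0 to 2) x[m] · y[(n-m) mod 3]

Computing each output sample:
(x ⊛ y)[0] = 6
(x ⊛ y)[1] = 0
(x ⊛ y)[2] = 0

x ⊛ y = [6, 0, 0]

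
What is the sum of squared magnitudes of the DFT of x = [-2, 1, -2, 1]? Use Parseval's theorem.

Parseval: Σ|x[n]|² = (1/N)Σ|X[k]|², so Σ|X[k]|² = N·Σ|x[n]|² = 4·10.0000

Σ|X[k]|² = N·Σ|x[n]|² = 4·10.0000 = 40.0000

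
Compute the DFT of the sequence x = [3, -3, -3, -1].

X[k] = Σ(n=0 to 3) x[n] · ω_4^(nk)
where ω_4 = e^(-2πi/4)

Computing each X[k]:
X[0] = -4
X[1] = 6+2i
X[2] = 4
X[3] = 6-2i

X = [-4, 6+2i, 4, 6-2i]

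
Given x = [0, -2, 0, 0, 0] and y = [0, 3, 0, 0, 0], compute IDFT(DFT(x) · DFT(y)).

(x ⊛ y)[n] = Σ(m=0 to 4) x[m] · y[(n-m) mod 5]

Computing each output sample:
(x ⊛ y)[0] = 0
(x ⊛ y)[1] = 0
(x ⊛ y)[2] = -6
(x ⊛ y)[3] = 0
(x ⊛ y)[4] = 0

x ⊛ y = [0, 0, -6, 0, 0]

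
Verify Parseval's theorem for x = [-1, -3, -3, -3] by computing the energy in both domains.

Time domain:
Σ|x[n]|² = |-1|² + |-3|² + |-3|² + |-3|² = 28.0000

Frequency domain:
(1/4)Σ|X[k]|² = (1/4)(|-10|² + |2|² + |2|² + |2|²) = (1/4)·112.0000 = 28.0000

Both sides agree, confirming Parseval's theorem.

Σ|x[n]|² = (1/N)Σ|X[k]|² = 28.0000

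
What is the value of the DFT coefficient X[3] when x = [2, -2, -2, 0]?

X[3] = Σ(n=0 to 3) x[n] · ω_4^(3n) where ω_4 = e^(-2πi/4)
= (2)·ω_4^0 + (-2)·ω_4^3 + (-2)·ω_4^6 + (0)·ω_4^9

X[3] = 4-2i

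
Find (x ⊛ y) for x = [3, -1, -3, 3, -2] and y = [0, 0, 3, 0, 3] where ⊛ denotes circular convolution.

(x ⊛ y)[n] = Σ(m=0 to 4) x[m] · y[(n-m) mod 5]

Computing each output sample:
(x ⊛ y)[0] = 6
(x ⊛ y)[1] = -15
(x ⊛ y)[2] = 18
(x ⊛ y)[3] = -9
(x ⊛ y)[4] = 0

x ⊛ y = [6, -15, 18, -9, 0]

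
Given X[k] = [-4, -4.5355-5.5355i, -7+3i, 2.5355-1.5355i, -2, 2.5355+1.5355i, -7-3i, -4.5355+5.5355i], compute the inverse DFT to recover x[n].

x[n] = (1/8) Σ(k=0 to 7) X[k] · e^(2πikn/8)

Computing each x[n]:
x[0] = -3
x[1] = -1
x[2] = 2
x[3] = 3
x[4] = -2
x[5] = -1
x[6] = 0
x[7] = -2

x = [-3, -1, 2, 3, -2, -1, 0, -2]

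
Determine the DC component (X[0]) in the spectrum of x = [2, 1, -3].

X[0] = Σ(n=0 to 2) x[n] · ω_3^0 = Σ x[n]
= (2) + (1) + (-3)

X[0] = 0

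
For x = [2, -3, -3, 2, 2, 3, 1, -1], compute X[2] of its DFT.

X[2] = Σ(n=0 to 7) x[n] · ω_8^(2n) where ω_8 = e^(-2πi/8)
= (2)·ω_8^0 + (-3)·ω_8^2 + (-3)·ω_8^4 + (2)·ω_8^6 + (2)·ω_8^8 + (3)·ω_8^10 + (1)·ω_8^12 + (-1)·ω_8^14

X[2] = 6+1i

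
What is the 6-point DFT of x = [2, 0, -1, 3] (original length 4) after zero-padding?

Original 4-point DFT: [4, 3+3i, -2, 3-3i]
Zero-padded 6-point DFT provides frequency interpolation.

DFT_6([x, 0, ...]) = [4, -0.5000+0.8660i, 5.5000-0.8660i, -2, 5.5000+0.8660i, -0.5000-0.8660i]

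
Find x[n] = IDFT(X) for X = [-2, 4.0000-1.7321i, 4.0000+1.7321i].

x[n] = (1/3) Σ(k=0 to 2) X[k] · e^(2πikn/3)

Computing each x[n]:
x[0] = 2
x[1] = -1
x[2] = -3

x = [2, -1, -3]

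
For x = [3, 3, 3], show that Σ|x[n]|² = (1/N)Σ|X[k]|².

Time domain:
Σ|x[n]|² = |3|² + |3|² + |3|² = 27.0000

Frequency domain:
(1/3)Σ|X[k]|² = (1/3)(|9|² + |0|² + |0|²) = (1/3)·81.0000 = 27.0000

Both sides agree, confirming Parseval's theorem.

Σ|x[n]|² = (1/N)Σ|X[k]|² = 27.0000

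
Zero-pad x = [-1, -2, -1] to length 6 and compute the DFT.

Original 3-point DFT: [-4, 0.5000+0.8660i, 0.5000-0.8660i]
Zero-padded 6-point DFT provides frequency interpolation.

DFT_6([x, 0, ...]) = [-4, -1.5000+2.5981i, 0.5000+0.8660i, 0, 0.5000-0.8660i, -1.5000-2.5981i]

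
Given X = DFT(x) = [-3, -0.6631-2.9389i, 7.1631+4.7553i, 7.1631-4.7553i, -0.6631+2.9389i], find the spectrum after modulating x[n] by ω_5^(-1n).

Modulation property: DFT(ω_5^(-1n)·x[n]) = X[(k-1) mod 5], so circularly shift X by 1 positions.

X[k-1] = [-0.6631+2.9389i, -3, -0.6631-2.9389i, 7.1631+4.7553i, 7.1631-4.7553i]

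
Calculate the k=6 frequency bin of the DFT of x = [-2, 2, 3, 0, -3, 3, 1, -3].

X[6] = Σ(n=0 to 7) x[n] · ω_8^(6n) where ω_8 = e^(-2πi/8)
= (-2)·ω_8^0 + (2)·ω_8^6 + (3)·ω_8^12 + (0)·ω_8^18 + (-3)·ω_8^24 + (3)·ω_8^30 + (1)·ω_8^36 + (-3)·ω_8^42

X[6] = -9+8i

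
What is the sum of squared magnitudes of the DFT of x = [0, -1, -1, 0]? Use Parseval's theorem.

Parseval: Σ|x[n]|² = (1/N)Σ|X[k]|², so Σ|X[k]|² = N·Σ|x[n]|² = 4·2.0000

Σ|X[k]|² = N·Σ|x[n]|² = 4·2.0000 = 8.0000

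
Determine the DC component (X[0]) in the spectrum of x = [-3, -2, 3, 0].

X[0] = Σ(n=0 to 3) x[n] · ω_4^0 = Σ x[n]
= (-3) + (-2) + (3) + (0)

X[0] = -2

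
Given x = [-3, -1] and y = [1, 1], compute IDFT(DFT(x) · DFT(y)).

(x ⊛ y)[n] = Σ(m=0 to 1) x[m] · y[(n-m) mod 2]

Computing each output sample:
(x ⊛ y)[0] = -4
(x ⊛ y)[1] = -4

x ⊛ y = [-4, -4]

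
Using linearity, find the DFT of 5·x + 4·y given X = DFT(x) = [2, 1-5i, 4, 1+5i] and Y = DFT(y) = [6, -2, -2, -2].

By linearity: DFT(5x + 4y) = 5·DFT(x) + 4·DFT(y)
= 5·[2, 1-5i, 4, 1+5i] + 4·[6, -2, -2, -2]

Computing element-wise:
Z[0] = 5·(2) + 4·(6) = 34
Z[1] = 5·(1-5i) + 4·(-2) = -3-25i
Z[2] = 5·(4) + 4·(-2) = 12
Z[3] = 5·(1+5i) + 4·(-2) = -3+25i

DFT(5x + 4y) = 5·X + 4·Y = [34, -3-25i, 12, -3+25i]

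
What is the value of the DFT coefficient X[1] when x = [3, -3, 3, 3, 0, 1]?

X[1] = Σ(n=0 to 5) x[n] · ω_6^(1n) where ω_6 = e^(-2πi/6)
= (3)·ω_6^0 + (-3)·ω_6^1 + (3)·ω_6^2 + (3)·ω_6^3 + (0)·ω_6^4 + (1)·ω_6^5

X[1] = -2.5000+0.8660i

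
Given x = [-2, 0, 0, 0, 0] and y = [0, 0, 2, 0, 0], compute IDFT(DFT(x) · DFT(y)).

(x ⊛ y)[n] = Σ(m=0 to 4) x[m] · y[(n-m) mod 5]

Computing each output sample:
(x ⊛ y)[0] = 0
(x ⊛ y)[1] = 0
(x ⊛ y)[2] = -4
(x ⊛ y)[3] = 0
(x ⊛ y)[4] = 0

x ⊛ y = [0, 0, -4, 0, 0]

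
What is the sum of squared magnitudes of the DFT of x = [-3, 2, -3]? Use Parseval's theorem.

Parseval: Σ|x[n]|² = (1/N)Σ|X[k]|², so Σ|X[k]|² = N·Σ|x[n]|² = 3·22.0000

Σ|X[k]|² = N·Σ|x[n]|² = 3·22.0000 = 66.0000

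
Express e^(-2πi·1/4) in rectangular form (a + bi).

ω_4^1 = e^(-2πi·1/4)
= cos(-2π·1/4) + i·sin(-2π·1/4)
= cos(-2π/4) + i·sin(-2π/4)

ω_4^1 = cos(-2π/4) + i·sin(-2π/4) = -1i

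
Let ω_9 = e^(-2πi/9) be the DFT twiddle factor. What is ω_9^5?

ω_9^5 = e^(-2πi·5/9)
= cos(-2π·5/9) + i·sin(-2π·5/9)
= cos(-10π/9) + i·sin(-10π/9)

ω_9^5 = cos(-10π/9) + i·sin(-10π/9) = -0.9397+0.3420i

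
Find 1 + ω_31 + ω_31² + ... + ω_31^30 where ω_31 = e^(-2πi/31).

Sum of all nth roots of unity equals 0 for n > 1 (geometric series with r ≠ 1).

0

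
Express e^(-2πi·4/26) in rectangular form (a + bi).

ω_26^4 = e^(-2πi·4/26)
= cos(-2π·4/26) + i·sin(-2π·4/26)
= cos(-8π/26) + i·sin(-8π/26)

ω_26^4 = cos(-8π/26) + i·sin(-8π/26) = 0.5681-0.8230i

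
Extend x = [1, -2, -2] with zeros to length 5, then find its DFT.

Original 3-point DFT: [-3, 3, 3]
Zero-padded 5-point DFT provides frequency interpolation.

DFT_5([x, 0, ...]) = [-3, 2.0000+3.0777i, 2.0000-0.7265i, 2.0000+0.7265i, 2.0000-3.0777i]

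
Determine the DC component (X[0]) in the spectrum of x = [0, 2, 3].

X[0] = Σ(n=0 to 2) x[n] · ω_3^0 = Σ x[n]
= (0) + (2) + (3)

X[0] = 5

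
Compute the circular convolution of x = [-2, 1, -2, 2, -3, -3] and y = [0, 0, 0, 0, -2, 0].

(x ⊛ y)[n] = Σ(m=0 to 5) x[m] · y[(n-m) mod 6]

Computing each output sample:
(x ⊛ y)[0] = 4
(x ⊛ y)[1] = -4
(x ⊛ y)[2] = 6
(x ⊛ y)[3] = 6
(x ⊛ y)[4] = 4
(x ⊛ y)[5] = -2

x ⊛ y = [4, -4, 6, 6, 4, -2]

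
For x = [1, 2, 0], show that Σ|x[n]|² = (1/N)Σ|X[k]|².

Time domain:
Σ|x[n]|² = |1|² + |2|² + |0|² = 5.0000

Frequency domain:
(1/3)Σ|X[k]|² = (1/3)(|3|² + |-1.7321i|² + |1.7321i|²) = (1/3)·15.0000 = 5.0000

Both sides agree, confirming Parseval's theorem.

Σ|x[n]|² = (1/N)Σ|X[k]|² = 5.0000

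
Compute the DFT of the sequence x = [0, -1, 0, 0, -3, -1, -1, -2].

X[k] = Σ(n=0 to 7) x[n] · ω_8^(nk)
where ω_8 = e^(-2πi/8)

Computing each X[k]:
X[0] = -8
X[1] = 1.5858-2.4142i
X[2] = -2
X[3] = 4.4142-0.4142i
X[4] = 0
X[5] = 4.4142+0.4142i
X[6] = -2
X[7] = 1.5858+2.4142i

X = [-8, 1.5858-2.4142i, -2, 4.4142-0.4142i, 0, 4.4142+0.4142i, -2, 1.5858+2.4142i]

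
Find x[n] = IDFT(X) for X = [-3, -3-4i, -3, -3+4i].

x[n] = (1/4) Σ(k=0 to 3) X[k] · e^(2πikn/4)

Computing each x[n]:
x[0] = -3
x[1] = 2
x[2] = 0
x[3] = -2

x = [-3, 2, 0, -2]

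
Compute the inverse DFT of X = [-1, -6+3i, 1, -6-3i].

x[n] = (1/4) Σ(k=0 to 3) X[k] · e^(2πikn/4)

Computing each x[n]:
x[0] = -3
x[1] = -2
x[2] = 3
x[3] = 1

x = [-3, -2, 3, 1]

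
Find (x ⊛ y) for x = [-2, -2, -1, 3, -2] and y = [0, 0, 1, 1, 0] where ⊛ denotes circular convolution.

(x ⊛ y)[n] = Σ(m=0 to 4) x[m] · y[(n-m) mod 5]

Computing each output sample:
(x ⊛ y)[0] = 2
(x ⊛ y)[1] = 1
(x ⊛ y)[2] = -4
(x ⊛ y)[3] = -4
(x ⊛ y)[4] = -3

x ⊛ y = [2, 1, -4, -4, -3]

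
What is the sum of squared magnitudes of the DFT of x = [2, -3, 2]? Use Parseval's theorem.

Parseval: Σ|x[n]|² = (1/N)Σ|X[k]|², so Σ|X[k]|² = N·Σ|x[n]|² = 3·17.0000

Σ|X[k]|² = N·Σ|x[n]|² = 3·17.0000 = 51.0000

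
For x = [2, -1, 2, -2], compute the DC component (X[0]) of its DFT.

X[0] = Σ(n=0 to 3) x[n] · ω_4^0 = Σ x[n]
= (2) + (-1) + (2) + (-2)

X[0] = 1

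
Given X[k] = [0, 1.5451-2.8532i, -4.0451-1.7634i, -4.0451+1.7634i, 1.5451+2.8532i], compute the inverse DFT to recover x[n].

x[n] = (1/5) Σ(k=0 to 4) X[k] · e^(2πikn/5)

Computing each x[n]:
x[0] = -1
x[1] = 3
x[2] = -1
x[3] = -1
x[4] = 0

x = [-1, 3, -1, -1, 0]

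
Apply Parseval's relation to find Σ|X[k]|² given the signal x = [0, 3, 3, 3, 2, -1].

Parseval: Σ|x[n]|² = (1/N)Σ|X[k]|², so Σ|X[k]|² = N·Σ|x[n]|² = 6·32.0000

Σ|X[k]|² = N·Σ|x[n]|² = 6·32.0000 = 192.0000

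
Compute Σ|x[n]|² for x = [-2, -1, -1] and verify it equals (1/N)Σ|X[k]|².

Time domain:
Σ|x[n]|² = |-2|² + |-1|² + |-1|² = 6.0000

Frequency domain:
(1/3)Σ|X[k]|² = (1/3)(|-4|² + |-1|² + |-1|²) = (1/3)·18.0000 = 6.0000

Both sides agree, confirming Parseval's theorem.

Σ|x[n]|² = (1/N)Σ|X[k]|² = 6.0000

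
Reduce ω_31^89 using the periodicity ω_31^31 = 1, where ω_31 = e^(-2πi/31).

Since ω_31^31 = 1, powers reduce modulo 31.
89 mod 31 = 27
So ω_31^89 = ω_31^27 = e^(-2πi·27/31)

ω_31^89 = ω_31^27 = 0.6890+0.7248i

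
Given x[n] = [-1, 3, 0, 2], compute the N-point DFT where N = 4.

X[k] = Σ(n=0 to 3) x[n] · ω_4^(nk)
where ω_4 = e^(-2πi/4)

Computing each X[k]:
X[0] = 4
X[1] = -1-1i
X[2] = -6
X[3] = -1+1i

X = [4, -1-1i, -6, -1+1i]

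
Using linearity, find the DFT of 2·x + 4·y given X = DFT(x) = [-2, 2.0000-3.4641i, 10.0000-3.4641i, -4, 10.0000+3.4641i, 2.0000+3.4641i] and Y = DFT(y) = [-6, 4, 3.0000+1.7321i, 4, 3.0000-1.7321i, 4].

By linearity: DFT(2x + 4y) = 2·DFT(x) + 4·DFT(y)
= 2·[-2, 2.0000-3.4641i, 10.0000-3.4641i, -4, 10.0000+3.4641i, 2.0000+3.4641i] + 4·[-6, 4, 3.0000+1.7321i, 4, 3.0000-1.7321i, 4]

Computing element-wise:
Z[0] = 2·(-2) + 4·(-6) = -28
Z[1] = 2·(2.0000-3.4641i) + 4·(4) = 20.0000-6.9282i
Z[2] = 2·(10.0000-3.4641i) + 4·(3.0000+1.7321i) = 32.0000+0.0002i
Z[3] = 2·(-4) + 4·(4) = 8
Z[4] = 2·(10.0000+3.4641i) + 4·(3.0000-1.7321i) = 32.0000-0.0002i
Z[5] = 2·(2.0000+3.4641i) + 4·(4) = 20.0000+6.9282i

DFT(2x + 4y) = 2·X + 4·Y = [-28, 20.0000-6.9282i, 32.0000+0.0002i, 8, 32.0000-0.0002i, 20.0000+6.9282i]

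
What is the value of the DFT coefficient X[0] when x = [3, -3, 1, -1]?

X[0] = Σ(n=0 to 3) x[n] · ω_4^0 = Σ x[n]
= (3) + (-3) + (1) + (-1)

X[0] = 0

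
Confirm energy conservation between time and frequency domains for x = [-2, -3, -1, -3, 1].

Time domain:
Σ|x[n]|² = |-2|² + |-3|² + |-1|² + |-3|² + |1|² = 24.0000

Frequency domain:
(1/5)Σ|X[k]|² = (1/5)(|-8|² + |0.6180+2.6287i|² + |-1.6180+4.2533i|² + |-1.6180-4.2533i|² + |0.6180-2.6287i|²) = (1/5)·120.0000 = 24.0000

Both sides agree, confirming Parseval's theorem.

Σ|x[n]|² = (1/N)Σ|X[k]|² = 24.0000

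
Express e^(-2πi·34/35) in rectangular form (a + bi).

ω_35^34 = e^(-2πi·34/35)
= cos(-2π·34/35) + i·sin(-2π·34/35)
= cos(-68π/35) + i·sin(-68π/35)

ω_35^34 = cos(-68π/35) + i·sin(-68π/35) = 0.9839+0.1786i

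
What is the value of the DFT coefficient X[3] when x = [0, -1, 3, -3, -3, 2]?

X[3] = Σ(n=0 to 5) x[n] · ω_6^(3n) where ω_6 = e^(-2πi/6)
= (0)·ω_6^0 + (-1)·ω_6^3 + (3)·ω_6^6 + (-3)·ω_6^9 + (-3)·ω_6^12 + (2)·ω_6^15

X[3] = 2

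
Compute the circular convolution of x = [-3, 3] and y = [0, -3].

(x ⊛ y)[n] = Σ(m=0 to 1) x[m] · y[(n-m) mod 2]

Computing each output sample:
(x ⊛ y)[0] = -9
(x ⊛ y)[1] = 9

x ⊛ y = [-9, 9]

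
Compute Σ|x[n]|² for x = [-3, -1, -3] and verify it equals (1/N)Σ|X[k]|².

Time domain:
Σ|x[n]|² = |-3|² + |-1|² + |-3|² = 19.0000

Frequency domain:
(1/3)Σ|X[k]|² = (1/3)(|-7|² + |-1.0000-1.7321i|² + |-1.0000+1.7321i|²) = (1/3)·57.0000 = 19.0000

Both sides agree, confirming Parseval's theorem.

Σ|x[n]|² = (1/N)Σ|X[k]|² = 19.0000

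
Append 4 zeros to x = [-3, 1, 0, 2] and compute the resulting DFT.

Original 4-point DFT: [0, -3+1i, -6, -3-1i]
Zero-padded 8-point DFT provides frequency interpolation.

DFT_8([x, 0, ...]) = [0, -3.7071-2.1213i, -3+1i, -2.2929-2.1213i, -6, -2.2929+2.1213i, -3-1i, -3.7071+2.1213i]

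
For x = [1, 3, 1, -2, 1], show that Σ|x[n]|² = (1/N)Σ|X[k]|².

Time domain:
Σ|x[n]|² = |1|² + |3|² + |1|² + |-2|² + |1|² = 16.0000

Frequency domain:
(1/5)Σ|X[k]|² = (1/5)(|4|² + |3.0451-3.6655i|² + |-2.5451+1.6776i|² + |-2.5451-1.6776i|² + |3.0451+3.6655i|²) = (1/5)·80.0000 = 16.0000

Both sides agree, confirming Parseval's theorem.

Σ|x[n]|² = (1/N)Σ|X[k]|² = 16.0000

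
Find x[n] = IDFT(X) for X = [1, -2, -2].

x[n] = (1/3) Σ(k=0 to 2) X[k] · e^(2πikn/3)

Computing each x[n]:
x[0] = -1
x[1] = 1
x[2] = 1

x = [-1, 1, 1]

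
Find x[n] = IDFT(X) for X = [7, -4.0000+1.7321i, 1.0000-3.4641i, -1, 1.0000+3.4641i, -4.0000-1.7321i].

x[n] = (1/6) Σ(k=0 to 5) X[k] · e^(2πikn/6)

Computing each x[n]:
x[0] = 0
x[1] = 1
x[2] = 0
x[3] = 3
x[4] = 3
x[5] = 0

x = [0, 1, 0, 3, 3, 0]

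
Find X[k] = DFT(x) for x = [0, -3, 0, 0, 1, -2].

X[k] = Σ(n=0 to 5) x[n] · ω_6^(nk)
where ω_6 = e^(-2πi/6)

Computing each X[k]:
X[0] = -4
X[1] = -3.0000+1.7321i
X[2] = 2
X[3] = 6
X[4] = 2
X[5] = -3.0000-1.7321i

X = [-4, -3.0000+1.7321i, 2, 6, 2, -3.0000-1.7321i]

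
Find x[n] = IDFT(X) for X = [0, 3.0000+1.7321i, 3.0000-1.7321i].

x[n] = (1/3) Σ(k=0 to 2) X[k] · e^(2πikn/3)

Computing each x[n]:
x[0] = 2
x[1] = -2
x[2] = 0

x = [2, -2, 0]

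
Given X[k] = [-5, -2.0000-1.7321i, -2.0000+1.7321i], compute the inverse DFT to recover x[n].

x[n] = (1/3) Σ(k=0 to 2) X[k] · e^(2πikn/3)

Computing each x[n]:
x[0] = -3
x[1] = 0
x[2] = -2

x = [-3, 0, -2]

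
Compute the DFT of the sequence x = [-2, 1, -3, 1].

X[k] = Σ(n=0 to 3) x[n] · ω_4^(nk)
where ω_4 = e^(-2πi/4)

Computing each X[k]:
X[0] = -3
X[1] = 1
X[2] = -7
X[3] = 1

X = [-3, 1, -7, 1]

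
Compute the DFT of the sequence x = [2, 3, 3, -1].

X[k] = Σ(n=0 to 3) x[n] · ω_4^(nk)
where ω_4 = e^(-2πi/4)

Computing each X[k]:
X[0] = 7
X[1] = -1-4i
X[2] = 3
X[3] = -1+4i

X = [7, -1-4i, 3, -1+4i]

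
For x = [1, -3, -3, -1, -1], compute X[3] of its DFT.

X[3] = Σ(n=0 to 4) x[n] · ω_5^(3n) where ω_5 = e^(-2πi/5)
= (1)·ω_5^0 + (-3)·ω_5^3 + (-3)·ω_5^6 + (-1)·ω_5^9 + (-1)·ω_5^12

X[3] = 3.0000+0.7265i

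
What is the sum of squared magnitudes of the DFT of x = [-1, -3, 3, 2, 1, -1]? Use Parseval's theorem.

Parseval: Σ|x[n]|² = (1/N)Σ|X[k]|², so Σ|X[k]|² = N·Σ|x[n]|² = 6·25.0000

Σ|X[k]|² = N·Σ|x[n]|² = 6·25.0000 = 150.0000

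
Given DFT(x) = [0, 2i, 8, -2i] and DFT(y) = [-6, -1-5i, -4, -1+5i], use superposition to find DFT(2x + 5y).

By linearity: DFT(2x + 5y) = 2·DFT(x) + 5·DFT(y)
= 2·[0, 2i, 8, -2i] + 5·[-6, -1-5i, -4, -1+5i]

Computing element-wise:
Z[0] = 2·(0) + 5·(-6) = -30
Z[1] = 2·(2i) + 5·(-1-5i) = -5-21i
Z[2] = 2·(8) + 5·(-4) = -4
Z[3] = 2·(-2i) + 5·(-1+5i) = -5+21i

DFT(2x + 5y) = 2·X + 5·Y = [-30, -5-21i, -4, -5+21i]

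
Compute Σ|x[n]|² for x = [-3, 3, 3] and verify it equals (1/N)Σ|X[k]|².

Time domain:
Σ|x[n]|² = |-3|² + |3|² + |3|² = 27.0000

Frequency domain:
(1/3)Σ|X[k]|² = (1/3)(|3|² + |-6|² + |-6|²) = (1/3)·81.0000 = 27.0000

Both sides agree, confirming Parseval's theorem.

Σ|x[n]|² = (1/N)Σ|X[k]|² = 27.0000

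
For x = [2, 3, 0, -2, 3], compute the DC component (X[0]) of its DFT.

X[0] = Σ(n=0 to 4) x[n] · ω_5^0 = Σ x[n]
= (2) + (3) + (0) + (-2) + (3)

X[0] = 6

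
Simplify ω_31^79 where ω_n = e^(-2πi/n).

Since ω_31^31 = 1, powers reduce modulo 31.
79 mod 31 = 17
So ω_31^79 = ω_31^17 = e^(-2πi·17/31)

ω_31^79 = ω_31^17 = -0.9541+0.2994i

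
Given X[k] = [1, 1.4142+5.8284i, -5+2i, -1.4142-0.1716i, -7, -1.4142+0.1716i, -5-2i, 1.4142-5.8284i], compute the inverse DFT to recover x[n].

x[n] = (1/8) Σ(k=0 to 7) X[k] · e^(2πikn/8)

Computing each x[n]:
x[0] = -2
x[1] = 0
x[2] = -1
x[3] = 0
x[4] = -2
x[5] = 1
x[6] = 2
x[7] = 3

x = [-2, 0, -1, 0, -2, 1, 2, 3]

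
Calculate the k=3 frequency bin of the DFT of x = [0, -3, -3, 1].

X[3] = Σ(n=0 to 3) x[n] · ω_4^(3n) where ω_4 = e^(-2πi/4)
= (0)·ω_4^0 + (-3)·ω_4^3 + (-3)·ω_4^6 + (1)·ω_4^9

X[3] = 3-4i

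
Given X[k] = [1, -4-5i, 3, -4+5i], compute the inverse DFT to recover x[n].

x[n] = (1/4) Σ(k=0 to 3) X[k] · e^(2πikn/4)

Computing each x[n]:
x[0] = -1
x[1] = 2
x[2] = 3
x[3] = -3

x = [-1, 2, 3, -3]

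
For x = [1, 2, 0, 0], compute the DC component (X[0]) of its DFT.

X[0] = Σ(n=0 to 3) x[n] · ω_4^0 = Σ x[n]
= (1) + (2) + (0) + (0)

X[0] = 3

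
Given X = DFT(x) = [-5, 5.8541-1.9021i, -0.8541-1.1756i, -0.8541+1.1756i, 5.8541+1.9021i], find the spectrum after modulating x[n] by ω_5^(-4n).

Modulation property: DFT(ω_5^(-4n)·x[n]) = X[(k-4) mod 5], so circularly shift X by 4 positions.

X[k-4] = [5.8541-1.9021i, -0.8541-1.1756i, -0.8541+1.1756i, 5.8541+1.9021i, -5]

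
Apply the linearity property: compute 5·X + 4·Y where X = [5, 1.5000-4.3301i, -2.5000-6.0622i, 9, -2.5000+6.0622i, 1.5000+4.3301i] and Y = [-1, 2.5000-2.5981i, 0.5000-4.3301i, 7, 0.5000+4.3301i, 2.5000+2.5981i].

By linearity: DFT(5x + 4y) = 5·DFT(x) + 4·DFT(y)
= 5·[5, 1.5000-4.3301i, -2.5000-6.0622i, 9, -2.5000+6.0622i, 1.5000+4.3301i] + 4·[-1, 2.5000-2.5981i, 0.5000-4.3301i, 7, 0.5000+4.3301i, 2.5000+2.5981i]

Computing element-wise:
Z[0] = 5·(5) + 4·(-1) = 21
Z[1] = 5·(1.5000-4.3301i) + 4·(2.5000-2.5981i) = 17.5000-32.0429i
Z[2] = 5·(-2.5000-6.0622i) + 4·(0.5000-4.3301i) = -10.5000-47.6314i
Z[3] = 5·(9) + 4·(7) = 73
Z[4] = 5·(-2.5000+6.0622i) + 4·(0.5000+4.3301i) = -10.5000+47.6314i
Z[5] = 5·(1.5000+4.3301i) + 4·(2.5000+2.5981i) = 17.5000+32.0429i

DFT(5x + 4y) = 5·X + 4·Y = [21, 17.5000-32.0429i, -10.5000-47.6314i, 73, -10.5000+47.6314i, 17.5000+32.0429i]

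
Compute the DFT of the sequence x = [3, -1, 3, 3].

X[k] = Σ(n=0 to 3) x[n] · ω_4^(nk)
where ω_4 = e^(-2πi/4)

Computing each X[k]:
X[0] = 8
X[1] = 4i
X[2] = 4
X[3] = -4i

X = [8, 4i, 4, -4i]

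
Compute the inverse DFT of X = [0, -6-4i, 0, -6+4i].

x[n] = (1/4) Σ(k=0 to 3) X[k] · e^(2πikn/4)

Computing each x[n]:
x[0] = -3
x[1] = 2
x[2] = 3
x[3] = -2

x = [-3, 2, 3, -2]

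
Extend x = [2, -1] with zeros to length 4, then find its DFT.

Original 2-point DFT: [1, 3]
Zero-padded 4-point DFT provides frequency interpolation.

DFT_4([x, 0, ...]) = [1, 2+1i, 3, 2-1i]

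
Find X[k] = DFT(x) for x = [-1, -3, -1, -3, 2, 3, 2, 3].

X[k] = Σ(n=0 to 7) x[n] · ω_8^(nk)
where ω_8 = e^(-2πi/8)

Computing each X[k]:
X[0] = 2
X[1] = -3.0000+11.4853i
X[2] = 0
X[3] = -3.0000+5.4853i
X[4] = 2
X[5] = -3.0000-5.4853i
X[6] = 0
X[7] = -3.0000-11.4853i

X = [2, -3.0000+11.4853i, 0, -3.0000+5.4853i, 2, -3.0000-5.4853i, 0, -3.0000-11.4853i]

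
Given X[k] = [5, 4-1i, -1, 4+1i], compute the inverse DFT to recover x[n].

x[n] = (1/4) Σ(k=0 to 3) X[k] · e^(2πikn/4)

Computing each x[n]:
x[0] = 3
x[1] = 2
x[2] = -1
x[3] = 1

x = [3, 2, -1, 1]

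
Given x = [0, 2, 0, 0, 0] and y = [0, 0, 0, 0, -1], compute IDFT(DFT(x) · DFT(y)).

(x ⊛ y)[n] = Σ(m=0 to 4) x[m] · y[(n-m) mod 5]

Computing each output sample:
(x ⊛ y)[0] = -2
(x ⊛ y)[1] = 0
(x ⊛ y)[2] = 0
(x ⊛ y)[3] = 0
(x ⊛ y)[4] = 0

x ⊛ y = [-2, 0, 0, 0, 0]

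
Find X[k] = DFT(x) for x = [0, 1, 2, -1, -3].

X[k] = Σ(n=0 to 4) x[n] · ω_5^(nk)
where ω_5 = e^(-2πi/5)

Computing each X[k]:
X[0] = -1
X[1] = -1.4271-5.5676i
X[2] = 1.9271+0.5020i
X[3] = 1.9271-0.5020i
X[4] = -1.4271+5.5676i

X = [-1, -1.4271-5.5676i, 1.9271+0.5020i, 1.9271-0.5020i, -1.4271+5.5676i]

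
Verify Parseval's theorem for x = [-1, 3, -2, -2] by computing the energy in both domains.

Time domain:
Σ|x[n]|² = |-1|² + |3|² + |-2|² + |-2|² = 18.0000

Frequency domain:
(1/4)Σ|X[k]|² = (1/4)(|-2|² + |1-5i|² + |-4|² + |1+5i|²) = (1/4)·72.0000 = 18.0000

Both sides agree, confirming Parseval's theorem.

Σ|x[n]|² = (1/N)Σ|X[k]|² = 18.0000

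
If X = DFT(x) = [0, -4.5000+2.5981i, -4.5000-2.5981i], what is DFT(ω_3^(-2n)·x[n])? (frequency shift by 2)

Modulation property: DFT(ω_3^(-2n)·x[n]) = X[(k-2) mod 3], so circularly shift X by 2 positions.

X[k-2] = [-4.5000+2.5981i, -4.5000-2.5981i, 0]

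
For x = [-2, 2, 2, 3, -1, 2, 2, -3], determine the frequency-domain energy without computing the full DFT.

Parseval: Σ|x[n]|² = (1/N)Σ|X[k]|², so Σ|X[k]|² = N·Σ|x[n]|² = 8·39.0000

Σ|X[k]|² = N·Σ|x[n]|² = 8·39.0000 = 312.0000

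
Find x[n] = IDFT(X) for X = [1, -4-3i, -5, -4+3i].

x[n] = (1/4) Σ(k=0 to 3) X[k] · e^(2πikn/4)

Computing each x[n]:
x[0] = -3
x[1] = 3
x[2] = 1
x[3] = 0

x = [-3, 3, 1, 0]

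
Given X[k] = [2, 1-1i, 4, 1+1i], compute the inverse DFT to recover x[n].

x[n] = (1/4) Σ(k=0 to 3) X[k] · e^(2πikn/4)

Computing each x[n]:
x[0] = 2
x[1] = 0
x[2] = 1
x[3] = -1

x = [2, 0, 1, -1]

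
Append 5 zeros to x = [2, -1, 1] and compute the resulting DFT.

Original 3-point DFT: [2, 2.0000+1.7321i, 2.0000-1.7321i]
Zero-padded 8-point DFT provides frequency interpolation.

DFT_8([x, 0, ...]) = [2, 1.2929-0.2929i, 1+1i, 2.7071+1.7071i, 4, 2.7071-1.7071i, 1-1i, 1.2929+0.2929i]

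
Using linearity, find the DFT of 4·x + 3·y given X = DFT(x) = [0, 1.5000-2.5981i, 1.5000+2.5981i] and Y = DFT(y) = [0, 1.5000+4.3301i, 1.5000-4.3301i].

By linearity: DFT(4x + 3y) = 4·DFT(x) + 3·DFT(y)
= 4·[0, 1.5000-2.5981i, 1.5000+2.5981i] + 3·[0, 1.5000+4.3301i, 1.5000-4.3301i]

Computing element-wise:
Z[0] = 4·(0) + 3·(0) = 0
Z[1] = 4·(1.5000-2.5981i) + 3·(1.5000+4.3301i) = 10.5000+2.5979i
Z[2] = 4·(1.5000+2.5981i) + 3·(1.5000-4.3301i) = 10.5000-2.5979i

DFT(4x + 3y) = 4·X + 3·Y = [0, 10.5000+2.5979i, 10.5000-2.5979i]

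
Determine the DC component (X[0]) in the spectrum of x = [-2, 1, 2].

X[0] = Σ(n=0 to 2) x[n] · ω_3^0 = Σ x[n]
= (-2) + (1) + (2)

X[0] = 1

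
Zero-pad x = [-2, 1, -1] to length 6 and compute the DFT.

Original 3-point DFT: [-2, -2.0000-1.7321i, -2.0000+1.7321i]
Zero-padded 6-point DFT provides frequency interpolation.

DFT_6([x, 0, ...]) = [-2, -1, -2.0000-1.7321i, -4, -2.0000+1.7321i, -1]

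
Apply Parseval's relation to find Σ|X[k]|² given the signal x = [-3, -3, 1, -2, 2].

Parseval: Σ|x[n]|² = (1/N)Σ|X[k]|², so Σ|X[k]|² = N·Σ|x[n]|² = 5·27.0000

Σ|X[k]|² = N·Σ|x[n]|² = 5·27.0000 = 135.0000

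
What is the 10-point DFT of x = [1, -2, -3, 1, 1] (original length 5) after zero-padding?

Original 5-point DFT: [-2, 2.3090+5.2043i, 1.1910-2.0409i, 1.1910+2.0409i, 2.3090-5.2043i]
Zero-padded 10-point DFT provides frequency interpolation.

DFT_10([x, 0, ...]) = [-2, -2.6631+2.4899i, 2.3090+5.2043i, 5.1631-0.2245i, 1.1910-2.0409i, 0, 1.1910+2.0409i, 5.1631+0.2245i, 2.3090-5.2043i, -2.6631-2.4899i]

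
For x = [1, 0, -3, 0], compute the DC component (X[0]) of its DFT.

X[0] = Σ(n=0 to 3) x[n] · ω_4^0 = Σ x[n]
= (1) + (0) + (-3) + (0)

X[0] = -2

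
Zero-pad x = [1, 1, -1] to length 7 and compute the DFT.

Original 3-point DFT: [1, 1.0000-1.7321i, 1.0000+1.7321i]
Zero-padded 7-point DFT provides frequency interpolation.

DFT_7([x, 0, ...]) = [1, 1.8460+0.1931i, 1.6784-1.4088i, -0.5245-1.2157i, -0.5245+1.2157i, 1.6784+1.4088i, 1.8460-0.1931i]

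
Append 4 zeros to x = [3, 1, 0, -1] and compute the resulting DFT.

Original 4-point DFT: [3, 3-2i, 3, 3+2i]
Zero-padded 8-point DFT provides frequency interpolation.

DFT_8([x, 0, ...]) = [3, 4.4142, 3-2i, 1.5858, 3, 1.5858, 3+2i, 4.4142]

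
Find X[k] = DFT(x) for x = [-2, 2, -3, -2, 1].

X[k] = Σ(n=0 to 4) x[n] · ω_5^(nk)
where ω_5 = e^(-2πi/5)

Computing each X[k]:
X[0] = -4
X[1] = 2.9721-0.3633i
X[2] = -5.9721-1.5388i
X[3] = -5.9721+1.5388i
X[4] = 2.9721+0.3633i

X = [-4, 2.9721-0.3633i, -5.9721-1.5388i, -5.9721+1.5388i, 2.9721+0.3633i]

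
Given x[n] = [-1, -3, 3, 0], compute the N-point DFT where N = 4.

X[k] = Σ(n=0 to 3) x[n] · ω_4^(nk)
where ω_4 = e^(-2πi/4)

Computing each X[k]:
X[0] = -1
X[1] = -4+3i
X[2] = 5
X[3] = -4-3i

X = [-1, -4+3i, 5, -4-3i]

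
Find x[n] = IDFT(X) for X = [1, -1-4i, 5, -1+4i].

x[n] = (1/4) Σ(k=0 to 3) X[k] · e^(2πikn/4)

Computing each x[n]:
x[0] = 1
x[1] = 1
x[2] = 2
x[3] = -3

x = [1, 1, 2, -3]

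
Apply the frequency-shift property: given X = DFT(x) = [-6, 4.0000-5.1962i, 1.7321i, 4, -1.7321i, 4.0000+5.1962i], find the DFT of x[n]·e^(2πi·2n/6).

Modulation property: DFT(ω_6^(-2n)·x[n]) = X[(k-2) mod 6], so circularly shift X by 2 positions.

X[k-2] = [-1.7321i, 4.0000+5.1962i, -6, 4.0000-5.1962i, 1.7321i, 4]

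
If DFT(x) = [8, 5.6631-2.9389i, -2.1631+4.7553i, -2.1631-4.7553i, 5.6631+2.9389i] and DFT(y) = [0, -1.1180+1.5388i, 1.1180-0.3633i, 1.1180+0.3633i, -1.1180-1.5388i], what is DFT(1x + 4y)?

By linearity: DFT(1x + 4y) = 1·DFT(x) + 4·DFT(y)
= 1·[8, 5.6631-2.9389i, -2.1631+4.7553i, -2.1631-4.7553i, 5.6631+2.9389i] + 4·[0, -1.1180+1.5388i, 1.1180-0.3633i, 1.1180+0.3633i, -1.1180-1.5388i]

Computing element-wise:
Z[0] = 1·(8) + 4·(0) = 8
Z[1] = 1·(5.6631-2.9389i) + 4·(-1.1180+1.5388i) = 1.1911+3.2163i
Z[2] = 1·(-2.1631+4.7553i) + 4·(1.1180-0.3633i) = 2.3089+3.3021i
Z[3] = 1·(-2.1631-4.7553i) + 4·(1.1180+0.3633i) = 2.3089-3.3021i
Z[4] = 1·(5.6631+2.9389i) + 4·(-1.1180-1.5388i) = 1.1911-3.2163i

DFT(1x + 4y) = 1·X + 4·Y = [8, 1.1911+3.2163i, 2.3089+3.3021i, 2.3089-3.3021i, 1.1911-3.2163i]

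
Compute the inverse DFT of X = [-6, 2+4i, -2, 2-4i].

x[n] = (1/4) Σ(k=0 to 3) X[k] · e^(2πikn/4)

Computing each x[n]:
x[0] = -1
x[1] = -3
x[2] = -3
x[3] = 1

x = [-1, -3, -3, 1]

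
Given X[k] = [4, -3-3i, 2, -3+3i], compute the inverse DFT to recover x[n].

x[n] = (1/4) Σ(k=0 to 3) X[k] · e^(2πikn/4)

Computing each x[n]:
x[0] = 0
x[1] = 2
x[2] = 3
x[3] = -1

x = [0, 2, 3, -1]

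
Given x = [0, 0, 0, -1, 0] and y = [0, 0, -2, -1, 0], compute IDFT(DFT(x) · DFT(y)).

(x ⊛ y)[n] = Σ(m=0 to 4) x[m] · y[(n-m) mod 5]

Computing each output sample:
(x ⊛ y)[0] = 2
(x ⊛ y)[1] = 1
(x ⊛ y)[2] = 0
(x ⊛ y)[3] = 0
(x ⊛ y)[4] = 0

x ⊛ y = [2, 1, 0, 0, 0]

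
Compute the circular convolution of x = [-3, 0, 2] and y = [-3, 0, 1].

(x ⊛ y)[n] = Σ(m=0 to 2) x[m] · y[(n-m) mod 3]

Computing each output sample:
(x ⊛ y)[0] = 9
(x ⊛ y)[1] = 2
(x ⊛ y)[2] = -9

x ⊛ y = [9, 2, -9]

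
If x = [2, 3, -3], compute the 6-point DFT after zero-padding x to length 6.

Original 3-point DFT: [2, 2.0000-5.1962i, 2.0000+5.1962i]
Zero-padded 6-point DFT provides frequency interpolation.

DFT_6([x, 0, ...]) = [2, 5, 2.0000-5.1962i, -4, 2.0000+5.1962i, 5]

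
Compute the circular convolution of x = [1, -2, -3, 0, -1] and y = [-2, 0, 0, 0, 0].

(x ⊛ y)[n] = Σ(m=0 to 4) x[m] · y[(n-m) mod 5]

Computing each output sample:
(x ⊛ y)[0] = -2
(x ⊛ y)[1] = 4
(x ⊛ y)[2] = 6
(x ⊛ y)[3] = 0
(x ⊛ y)[4] = 2

x ⊛ y = [-2, 4, 6, 0, 2]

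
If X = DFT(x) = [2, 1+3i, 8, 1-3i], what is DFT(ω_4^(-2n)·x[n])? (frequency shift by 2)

Modulation property: DFT(ω_4^(-2n)·x[n]) = X[(k-2) mod 4], so circularly shift X by 2 positions.

X[k-2] = [8, 1-3i, 2, 1+3i]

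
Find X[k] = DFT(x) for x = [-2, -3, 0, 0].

X[k] = Σ(n=0 to 3) x[n] · ω_4^(nk)
where ω_4 = e^(-2πi/4)

Computing each X[k]:
X[0] = -5
X[1] = -2+3i
X[2] = 1
X[3] = -2-3i

X = [-5, -2+3i, 1, -2-3i]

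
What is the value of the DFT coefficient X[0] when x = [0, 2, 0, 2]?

X[0] = Σ(n=0 to 3) x[n] · ω_4^0 = Σ x[n]
= (0) + (2) + (0) + (2)

X[0] = 4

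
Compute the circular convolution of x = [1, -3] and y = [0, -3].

(x ⊛ y)[n] = Σ(m=0 to 1) x[m] · y[(n-m) mod 2]

Computing each output sample:
(x ⊛ y)[0] = 9
(x ⊛ y)[1] = -3

x ⊛ y = [9, -3]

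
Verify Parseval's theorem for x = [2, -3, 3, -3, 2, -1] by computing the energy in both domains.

Time domain:
Σ|x[n]|² = |2|² + |-3|² + |3|² + |-3|² + |2|² + |-1|² = 36.0000

Frequency domain:
(1/6)Σ|X[k]|² = (1/6)(|0|² + |0.5000+0.8660i|² + |-1.5000+2.5981i|² + |14|² + |-1.5000-2.5981i|² + |0.5000-0.8660i|²) = (1/6)·216.0000 = 36.0000

Both sides agree, confirming Parseval's theorem.

Σ|x[n]|² = (1/N)Σ|X[k]|² = 36.0000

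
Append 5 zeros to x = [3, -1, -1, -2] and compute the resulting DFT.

Original 4-point DFT: [-1, 4-1i, 5, 4+1i]
Zero-padded 9-point DFT provides frequency interpolation.

DFT_9([x, 0, ...]) = [-1, 3.0603+3.3596i, 4.7660-0.4052i, 2, 4.1736+1.4313i, 4.1736-1.4313i, 2, 4.7660+0.4052i, 3.0603-3.3596i]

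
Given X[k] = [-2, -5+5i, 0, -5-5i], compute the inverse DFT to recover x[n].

x[n] = (1/4) Σ(k=0 to 3) X[k] · e^(2πikn/4)

Computing each x[n]:
x[0] = -3
x[1] = -3
x[2] = 2
x[3] = 2

x = [-3, -3, 2, 2]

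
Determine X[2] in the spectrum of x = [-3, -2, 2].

X[2] = Σ(n=0 to 2) x[n] · ω_3^(2n) where ω_3 = e^(-2πi/3)
= (-3)·ω_3^0 + (-2)·ω_3^2 + (2)·ω_3^4

X[2] = -3.0000-3.4641i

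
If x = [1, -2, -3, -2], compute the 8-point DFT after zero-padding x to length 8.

Original 4-point DFT: [-6, 4, 2, 4]
Zero-padded 8-point DFT provides frequency interpolation.

DFT_8([x, 0, ...]) = [-6, 1.0000+5.8284i, 4, 1.0000-0.1716i, 2, 1.0000+0.1716i, 4, 1.0000-5.8284i]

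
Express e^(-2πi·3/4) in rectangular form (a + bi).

ω_4^3 = e^(-2πi·3/4)
= cos(-2π·3/4) + i·sin(-2π·3/4)
= cos(-6π/4) + i·sin(-6π/4)

ω_4^3 = cos(-6π/4) + i·sin(-6π/4) = 1i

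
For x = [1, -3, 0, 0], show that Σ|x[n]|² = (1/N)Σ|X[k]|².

Time domain:
Σ|x[n]|² = |1|² + |-3|² + |0|² + |0|² = 10.0000

Frequency domain:
(1/4)Σ|X[k]|² = (1/4)(|-2|² + |1+3i|² + |4|² + |1-3i|²) = (1/4)·40.0000 = 10.0000

Both sides agree, confirming Parseval's theorem.

Σ|x[n]|² = (1/N)Σ|X[k]|² = 10.0000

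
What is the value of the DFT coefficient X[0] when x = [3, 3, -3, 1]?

X[0] = Σ(n=0 to 3) x[n] · ω_4^0 = Σ x[n]
= (3) + (3) + (-3) + (1)

X[0] = 4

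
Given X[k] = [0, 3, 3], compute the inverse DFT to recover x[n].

x[n] = (1/3) Σ(k=0 to 2) X[k] · e^(2πikn/3)

Computing each x[n]:
x[0] = 2
x[1] = -1
x[2] = -1

x = [2, -1, -1]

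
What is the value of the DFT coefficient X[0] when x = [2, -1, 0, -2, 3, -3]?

X[0] = Σ(n=0 to 5) x[n] · ω_6^0 = Σ x[n]
= (2) + (-1) + (0) + (-2) + (3) + (-3)

X[0] = -1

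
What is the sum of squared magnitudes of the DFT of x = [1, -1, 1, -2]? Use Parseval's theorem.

Parseval: Σ|x[n]|² = (1/N)Σ|X[k]|², so Σ|X[k]|² = N·Σ|x[n]|² = 4·7.0000

Σ|X[k]|² = N·Σ|x[n]|² = 4·7.0000 = 28.0000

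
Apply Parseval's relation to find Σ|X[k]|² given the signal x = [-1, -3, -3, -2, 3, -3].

Parseval: Σ|x[n]|² = (1/N)Σ|X[k]|², so Σ|X[k]|² = N·Σ|x[n]|² = 6·41.0000

Σ|X[k]|² = N·Σ|x[n]|² = 6·41.0000 = 246.0000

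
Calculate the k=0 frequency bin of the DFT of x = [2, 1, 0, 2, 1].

X[0] = Σ(n=0 to 4) x[n] · ω_5^0 = Σ x[n]
= (2) + (1) + (0) + (2) + (1)

X[0] = 6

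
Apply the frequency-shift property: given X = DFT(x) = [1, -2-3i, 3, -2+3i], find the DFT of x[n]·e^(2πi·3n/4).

Modulation property: DFT(ω_4^(-3n)·x[n]) = X[(k-3) mod 4], so circularly shift X by 3 positions.

X[k-3] = [-2-3i, 3, -2+3i, 1]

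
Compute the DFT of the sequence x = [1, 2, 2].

X[k] = Σ(n=0 to 2) x[n] · ω_3^(nk)
where ω_3 = e^(-2πi/3)

Computing each X[k]:
X[0] = 5
X[1] = -1
X[2] = -1

X = [5, -1, -1]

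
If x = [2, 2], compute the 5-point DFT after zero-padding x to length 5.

Original 2-point DFT: [4, 0]
Zero-padded 5-point DFT provides frequency interpolation.

DFT_5([x, 0, ...]) = [4, 2.6180-1.9021i, 0.3820-1.1756i, 0.3820+1.1756i, 2.6180+1.9021i]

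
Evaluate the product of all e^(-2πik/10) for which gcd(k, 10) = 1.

The primitive 10th roots of unity are ω_10^k for k coprime to 10: k ∈ {1, 3, 7, 9}
Their product equals the constant term of the cyclotomic polynomial Φ_10(x) up to sign.
For n ≥ 3, the product of all primitive nth roots of unity is 1. (For n=1 it is 1; for n=2 it is -1.)

1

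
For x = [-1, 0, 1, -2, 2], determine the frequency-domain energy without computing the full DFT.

Parseval: Σ|x[n]|² = (1/N)Σ|X[k]|², so Σ|X[k]|² = N·Σ|x[n]|² = 5·10.0000

Σ|X[k]|² = N·Σ|x[n]|² = 5·10.0000 = 50.0000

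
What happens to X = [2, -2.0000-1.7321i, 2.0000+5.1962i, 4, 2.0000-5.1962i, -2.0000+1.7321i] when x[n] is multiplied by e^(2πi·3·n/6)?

Modulation property: DFT(ω_6^(-3n)·x[n]) = X[(k-3) mod 6], so circularly shift X by 3 positions.

X[k-3] = [4, 2.0000-5.1962i, -2.0000+1.7321i, 2, -2.0000-1.7321i, 2.0000+5.1962i]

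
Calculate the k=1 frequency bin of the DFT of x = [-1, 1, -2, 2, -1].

X[1] = Σ(n=0 to 4) x[n] · ω_5^(1n) where ω_5 = e^(-2πi/5)
= (-1)·ω_5^0 + (1)·ω_5^1 + (-2)·ω_5^2 + (2)·ω_5^3 + (-1)·ω_5^4

X[1] = -1.0000+0.4490i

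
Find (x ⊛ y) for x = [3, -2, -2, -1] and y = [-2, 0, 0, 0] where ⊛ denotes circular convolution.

(x ⊛ y)[n] = Σ(m=0 to 3) x[m] · y[(n-m) mod 4]

Computing each output sample:
(x ⊛ y)[0] = -6
(x ⊛ y)[1] = 4
(x ⊛ y)[2] = 4
(x ⊛ y)[3] = 2

x ⊛ y = [-6, 4, 4, 2]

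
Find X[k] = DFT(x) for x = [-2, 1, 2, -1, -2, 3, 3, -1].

X[k] = Σ(n=0 to 7) x[n] · ω_8^(nk)
where ω_8 = e^(-2πi/8)

Computing each X[k]:
X[0] = 3
X[1] = -1.4142+2.4142i
X[2] = -9-6i
X[3] = 1.4142+0.4142i
X[4] = -1
X[5] = 1.4142-0.4142i
X[6] = -9+6i
X[7] = -1.4142-2.4142i

X = [3, -1.4142+2.4142i, -9-6i, 1.4142+0.4142i, -1, 1.4142-0.4142i, -9+6i, -1.4142-2.4142i]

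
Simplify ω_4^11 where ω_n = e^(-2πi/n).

Since ω_4^4 = 1, powers reduce modulo 4.
11 mod 4 = 3
So ω_4^11 = ω_4^3 = e^(-2πi·3/4)

ω_4^11 = ω_4^3 = 1i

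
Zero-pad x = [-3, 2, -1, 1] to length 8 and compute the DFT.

Original 4-point DFT: [-1, -2-1i, -7, -2+1i]
Zero-padded 8-point DFT provides frequency interpolation.

DFT_8([x, 0, ...]) = [-1, -2.2929-1.1213i, -2-1i, -3.7071-3.1213i, -7, -3.7071+3.1213i, -2+1i, -2.2929+1.1213i]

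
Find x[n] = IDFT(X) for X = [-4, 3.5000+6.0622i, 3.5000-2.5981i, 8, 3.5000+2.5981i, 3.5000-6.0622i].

x[n] = (1/6) Σ(k=0 to 5) X[k] · e^(2πikn/6)

Computing each x[n]:
x[0] = 3
x[1] = -3
x[2] = -3
x[3] = -2
x[4] = 2
x[5] = -1

x = [3, -3, -3, -2, 2, -1]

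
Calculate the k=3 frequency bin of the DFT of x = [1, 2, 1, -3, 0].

X[3] = Σ(n=0 to 4) x[n] · ω_5^(3n) where ω_5 = e^(-2πi/5)
= (1)·ω_5^0 + (2)·ω_5^3 + (1)·ω_5^6 + (-3)·ω_5^9 + (0)·ω_5^12

X[3] = -1.2361-2.6287i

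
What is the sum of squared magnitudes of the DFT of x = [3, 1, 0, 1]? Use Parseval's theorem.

Parseval: Σ|x[n]|² = (1/N)Σ|X[k]|², so Σ|X[k]|² = N·Σ|x[n]|² = 4·11.0000

Σ|X[k]|² = N·Σ|x[n]|² = 4·11.0000 = 44.0000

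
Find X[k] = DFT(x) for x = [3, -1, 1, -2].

X[k] = Σ(n=0 to 3) x[n] · ω_4^(nk)
where ω_4 = e^(-2πi/4)

Computing each X[k]:
X[0] = 1
X[1] = 2-1i
X[2] = 7
X[3] = 2+1i

X = [1, 2-1i, 7, 2+1i]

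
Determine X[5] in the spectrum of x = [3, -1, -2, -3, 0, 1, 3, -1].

X[5] = Σ(n=0 to 7) x[n] · ω_8^(5n) where ω_8 = e^(-2πi/8)
= (3)·ω_8^0 + (-1)·ω_8^5 + (-2)·ω_8^10 + (-3)·ω_8^15 + (0)·ω_8^20 + (1)·ω_8^25 + (3)·ω_8^30 + (-1)·ω_8^35

X[5] = 3.0000+2.1716i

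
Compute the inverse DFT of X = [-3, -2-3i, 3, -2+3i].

x[n] = (1/4) Σ(k=0 to 3) X[k] · e^(2πikn/4)

Computing each x[n]:
x[0] = -1
x[1] = 0
x[2] = 1
x[3] = -3

x = [-1, 0, 1, -3]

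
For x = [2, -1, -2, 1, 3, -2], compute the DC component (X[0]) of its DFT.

X[0] = Σ(n=0 to 5) x[n] · ω_6^0 = Σ x[n]
= (2) + (-1) + (-2) + (1) + (3) + (-2)

X[0] = 1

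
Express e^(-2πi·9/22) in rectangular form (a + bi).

ω_22^9 = e^(-2πi·9/22)
= cos(-2π·9/22) + i·sin(-2π·9/22)
= cos(-18π/22) + i·sin(-18π/22)

ω_22^9 = cos(-18π/22) + i·sin(-18π/22) = -0.8413-0.5406i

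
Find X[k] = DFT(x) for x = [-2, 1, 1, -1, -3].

X[k] = Σ(n=0 to 4) x[n] · ω_5^(nk)
where ω_5 = e^(-2πi/5)

Computing each X[k]:
X[0] = -4
X[1] = -2.6180-4.9798i
X[2] = -0.3820-0.4490i
X[3] = -0.3820+0.4490i
X[4] = -2.6180+4.9798i

X = [-4, -2.6180-4.9798i, -0.3820-0.4490i, -0.3820+0.4490i, -2.6180+4.9798i]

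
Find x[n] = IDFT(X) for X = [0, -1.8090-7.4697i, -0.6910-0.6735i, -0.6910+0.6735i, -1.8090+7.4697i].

x[n] = (1/5) Σ(k=0 to 4) X[k] · e^(2πikn/5)

Computing each x[n]:
x[0] = -1
x[1] = 3
x[2] = 2
x[3] = -1
x[4] = -3

x = [-1, 3, 2, -1, -3]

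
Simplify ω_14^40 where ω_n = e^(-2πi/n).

Since ω_14^14 = 1, powers reduce modulo 14.
40 mod 14 = 12
So ω_14^40 = ω_14^12 = e^(-2πi·12/14)

ω_14^40 = ω_14^12 = 0.6235+0.7818i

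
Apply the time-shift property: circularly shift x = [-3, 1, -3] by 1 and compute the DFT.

Time shift by 1: X_shifted[k] = ω_3^(1k) · X[k]
Shifted x = [-3, -3, 1]

DFT(x[n-1]) = [-5, -2.0000+3.4641i, -2.0000-3.4641i]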